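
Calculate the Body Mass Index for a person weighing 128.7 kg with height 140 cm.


BMI = weight / height^2
height = 140 cm = 1.4 m
BMI = 128.7 / 1.4^2
BMI = 65.66 kg/m^2


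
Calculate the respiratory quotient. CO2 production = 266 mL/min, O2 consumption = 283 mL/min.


RQ = VCO2 / VO2
RQ = 266 / 283
RQ = 0.9399


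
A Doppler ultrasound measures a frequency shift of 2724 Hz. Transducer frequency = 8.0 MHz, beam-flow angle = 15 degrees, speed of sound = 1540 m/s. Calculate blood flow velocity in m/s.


v = fd * c / (2 * f0 * cos(theta))
v = 2724 * 1540 / (2 * 8.0000e+06 * cos(15))
v = 0.2714 m/s


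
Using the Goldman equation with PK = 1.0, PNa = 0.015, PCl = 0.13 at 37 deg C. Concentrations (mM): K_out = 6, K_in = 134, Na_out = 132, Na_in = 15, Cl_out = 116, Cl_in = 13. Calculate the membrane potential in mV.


Vm = (RT/F)*ln((PK*Ko + PNa*Nao + PCl*Cli)/(PK*Ki + PNa*Nai + PCl*Clo))
Numer = 9.67, Denom = 149.305
Vm = -73.15 mV


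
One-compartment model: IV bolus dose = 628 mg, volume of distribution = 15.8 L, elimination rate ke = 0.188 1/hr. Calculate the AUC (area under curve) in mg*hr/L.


C0 = Dose/Vd = 628/15.8 = 39.7468 mg/L
AUC = C0/ke = 39.7468/0.188
AUC = 211.4 mg*hr/L


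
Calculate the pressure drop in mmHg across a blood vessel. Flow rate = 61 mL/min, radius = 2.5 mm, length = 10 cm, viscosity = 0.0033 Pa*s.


dP = 8*mu*L*Q / (pi*r^4)
Q = 61 mL/min = 1.01667e-06 m^3/s
dP = 21.8713 Pa = 21.8713 / 133.322 mmHg = 0.164 mmHg


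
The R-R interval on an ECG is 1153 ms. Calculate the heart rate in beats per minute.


HR = 60 / RR_interval(s)
RR = 1153 ms = 1.153 s
HR = 60 / 1.153 = 52.04 bpm


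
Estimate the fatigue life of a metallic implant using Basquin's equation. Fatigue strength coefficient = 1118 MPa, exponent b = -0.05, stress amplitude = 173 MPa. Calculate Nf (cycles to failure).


sigma_a = sigma_f' * (2Nf)^b
2Nf = (sigma_a/sigma_f')^(1/b)
2Nf = (173/1118)^(1/-0.05)
2Nf = 1.6140389e+16
Nf = 8.0702e+15


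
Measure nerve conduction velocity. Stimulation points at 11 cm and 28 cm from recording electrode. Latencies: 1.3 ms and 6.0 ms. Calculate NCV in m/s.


Distance = (28 - 11) / 100 = 0.17 m
dt = (6.0 - 1.3) / 1000 = 0.0047 s
NCV = dist / dt = 36.17 m/s


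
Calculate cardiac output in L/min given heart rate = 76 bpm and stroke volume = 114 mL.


CO = HR * SV
CO = 76 * 114 / 1000
CO = 8.664 L/min


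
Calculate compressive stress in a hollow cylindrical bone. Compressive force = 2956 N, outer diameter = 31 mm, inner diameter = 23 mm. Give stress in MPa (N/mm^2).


A = pi*(r_o^2 - r_i^2)
r_o = 15.5 mm, r_i = 11.5 mm
A = 339.292 mm^2
sigma = F/A = 2956 / 339.292
sigma = 8.712 MPa


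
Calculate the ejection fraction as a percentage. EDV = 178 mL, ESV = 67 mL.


SV = EDV - ESV = 178 - 67 = 111 mL
EF = SV/EDV * 100 = 111/178 * 100
EF = 62.36%


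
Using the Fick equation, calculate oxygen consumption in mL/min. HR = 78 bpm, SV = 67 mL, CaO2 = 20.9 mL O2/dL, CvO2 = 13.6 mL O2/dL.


CO = HR*SV = 78*67/1000 = 5.226 L/min
a-v O2 diff = 20.9 - 13.6 = 7.3 mL/dL
VO2 = CO * (CaO2-CvO2) * 10 dL/L
VO2 = 5.226 * 7.3 * 10
VO2 = 381.5 mL/min


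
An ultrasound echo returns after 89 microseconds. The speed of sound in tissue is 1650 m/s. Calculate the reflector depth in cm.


depth = c * t / 2
t = 89 us = 8.9000e-05 s
depth = 1650 * 8.9000e-05 / 2
depth = 0.073425 m = 7.3425 cm


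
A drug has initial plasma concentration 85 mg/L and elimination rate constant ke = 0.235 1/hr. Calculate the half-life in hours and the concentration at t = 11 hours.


t_half = ln(2) / ke = 0.693147 / 0.235 = 2.95 hr
C(t) = C0 * exp(-ke*t) = 85 * exp(-0.235*11)
C(11) = 6.409 mg/L


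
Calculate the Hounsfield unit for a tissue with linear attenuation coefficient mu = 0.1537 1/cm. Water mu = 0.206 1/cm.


HU = ((mu_tissue - mu_water) / mu_water) * 1000
HU = ((0.1537 - 0.206) / 0.206) * 1000
HU = -253.9


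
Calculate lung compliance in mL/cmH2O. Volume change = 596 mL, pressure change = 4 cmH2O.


C = dV / dP
C = 596 / 4
C = 149 mL/cmH2O


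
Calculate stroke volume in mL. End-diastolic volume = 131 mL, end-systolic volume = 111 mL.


SV = EDV - ESV
SV = 131 - 111
SV = 20 mL


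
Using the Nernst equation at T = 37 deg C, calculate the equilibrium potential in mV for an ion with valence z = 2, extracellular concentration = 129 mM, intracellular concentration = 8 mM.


E = (RT/(zF)) * ln(C_out/C_in)
T = 37 + 273.15 = 310.15 K
E = (8.314 * 310.15 / (2 * 96485)) * ln(129/8)
E = 37.15 mV


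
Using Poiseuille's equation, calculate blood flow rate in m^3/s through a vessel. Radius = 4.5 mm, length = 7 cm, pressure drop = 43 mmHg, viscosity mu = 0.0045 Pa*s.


Q = pi*r^4*dP / (8*mu*L)
r = 0.0045 m, L = 0.07 m
dP = 43 mmHg = 5732.846 Pa
Q = 0.002931 m^3/s


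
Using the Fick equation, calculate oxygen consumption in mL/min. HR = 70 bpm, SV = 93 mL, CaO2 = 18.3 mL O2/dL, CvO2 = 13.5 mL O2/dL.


CO = HR*SV = 70*93/1000 = 6.51 L/min
a-v O2 diff = 18.3 - 13.5 = 4.8 mL/dL
VO2 = CO * (CaO2-CvO2) * 10 dL/L
VO2 = 6.51 * 4.8 * 10
VO2 = 312.5 mL/min


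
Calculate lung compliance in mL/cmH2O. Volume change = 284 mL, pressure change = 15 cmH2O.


C = dV / dP
C = 284 / 15
C = 18.93 mL/cmH2O


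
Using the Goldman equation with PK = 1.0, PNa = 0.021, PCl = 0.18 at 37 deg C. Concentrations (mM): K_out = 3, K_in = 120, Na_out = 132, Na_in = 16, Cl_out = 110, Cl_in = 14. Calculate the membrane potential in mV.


Vm = (RT/F)*ln((PK*Ko + PNa*Nao + PCl*Cli)/(PK*Ki + PNa*Nai + PCl*Clo))
Numer = 8.292, Denom = 140.136
Vm = -75.56 mV


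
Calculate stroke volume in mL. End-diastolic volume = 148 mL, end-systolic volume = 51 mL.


SV = EDV - ESV
SV = 148 - 51
SV = 97 mL


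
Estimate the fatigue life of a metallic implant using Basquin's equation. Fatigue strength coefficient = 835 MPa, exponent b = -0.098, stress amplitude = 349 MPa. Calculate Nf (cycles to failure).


sigma_a = sigma_f' * (2Nf)^b
2Nf = (sigma_a/sigma_f')^(1/b)
2Nf = (349/835)^(1/-0.098)
2Nf = 7343.9391
Nf = 3672


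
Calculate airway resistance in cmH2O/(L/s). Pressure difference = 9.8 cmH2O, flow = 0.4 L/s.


R = dP / flow
R = 9.8 / 0.4
R = 24.5 cmH2O/(L/s)


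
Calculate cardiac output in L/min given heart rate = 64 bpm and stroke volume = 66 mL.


CO = HR * SV
CO = 64 * 66 / 1000
CO = 4.224 L/min


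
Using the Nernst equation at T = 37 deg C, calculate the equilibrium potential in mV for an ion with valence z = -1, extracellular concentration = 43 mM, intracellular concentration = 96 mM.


E = (RT/(zF)) * ln(C_out/C_in)
T = 37 + 273.15 = 310.15 K
E = (8.314 * 310.15 / (-1 * 96485)) * ln(43/96)
E = 21.46 mV


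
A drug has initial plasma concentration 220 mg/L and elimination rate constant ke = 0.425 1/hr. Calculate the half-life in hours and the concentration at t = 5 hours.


t_half = ln(2) / ke = 0.693147 / 0.425 = 1.631 hr
C(t) = C0 * exp(-ke*t) = 220 * exp(-0.425*5)
C(5) = 26.28 mg/L


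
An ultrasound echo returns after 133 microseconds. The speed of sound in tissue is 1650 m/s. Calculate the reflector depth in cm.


depth = c * t / 2
t = 133 us = 1.3300e-04 s
depth = 1650 * 1.3300e-04 / 2
depth = 0.109725 m = 10.9725 cm


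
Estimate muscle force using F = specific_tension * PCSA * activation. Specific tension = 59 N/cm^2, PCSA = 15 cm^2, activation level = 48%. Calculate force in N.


F = sigma * PCSA * activation
F = 59 * 15 * 0.48
F = 424.8 N


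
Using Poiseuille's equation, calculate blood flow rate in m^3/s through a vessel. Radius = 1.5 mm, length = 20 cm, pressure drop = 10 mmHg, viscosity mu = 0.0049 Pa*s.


Q = pi*r^4*dP / (8*mu*L)
r = 0.0015 m, L = 0.2 m
dP = 10 mmHg = 1333.22 Pa
Q = 2.7046e-06 m^3/s


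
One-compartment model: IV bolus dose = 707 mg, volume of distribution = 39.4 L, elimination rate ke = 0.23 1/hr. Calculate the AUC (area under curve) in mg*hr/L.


C0 = Dose/Vd = 707/39.4 = 17.9442 mg/L
AUC = C0/ke = 17.9442/0.23
AUC = 78.02 mg*hr/L


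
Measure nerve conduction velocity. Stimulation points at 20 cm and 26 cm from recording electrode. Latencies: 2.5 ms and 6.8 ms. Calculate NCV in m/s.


Distance = (26 - 20) / 100 = 0.06 m
dt = (6.8 - 2.5) / 1000 = 0.0043 s
NCV = dist / dt = 13.95 m/s


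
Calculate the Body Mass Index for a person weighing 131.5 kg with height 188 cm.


BMI = weight / height^2
height = 188 cm = 1.88 m
BMI = 131.5 / 1.88^2
BMI = 37.21 kg/m^2


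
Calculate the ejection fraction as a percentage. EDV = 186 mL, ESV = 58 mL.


SV = EDV - ESV = 186 - 58 = 128 mL
EF = SV/EDV * 100 = 128/186 * 100
EF = 68.82%


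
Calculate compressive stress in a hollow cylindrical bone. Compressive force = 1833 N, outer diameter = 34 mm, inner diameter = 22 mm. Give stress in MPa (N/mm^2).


A = pi*(r_o^2 - r_i^2)
r_o = 17 mm, r_i = 11 mm
A = 527.788 mm^2
sigma = F/A = 1833 / 527.788
sigma = 3.473 MPa


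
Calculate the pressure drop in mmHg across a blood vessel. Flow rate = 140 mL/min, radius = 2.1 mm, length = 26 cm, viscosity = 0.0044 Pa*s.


dP = 8*mu*L*Q / (pi*r^4)
Q = 140 mL/min = 2.33333e-06 m^3/s
dP = 349.514 Pa = 349.514 / 133.322 mmHg = 2.622 mmHg


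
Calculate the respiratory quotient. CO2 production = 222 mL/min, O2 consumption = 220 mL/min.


RQ = VCO2 / VO2
RQ = 222 / 220
RQ = 1.009


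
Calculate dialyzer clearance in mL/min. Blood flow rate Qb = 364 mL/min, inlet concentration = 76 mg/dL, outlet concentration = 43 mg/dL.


K = Qb * (Cb_in - Cb_out) / Cb_in
K = 364 * (76 - 43) / 76
K = 158.1 mL/min


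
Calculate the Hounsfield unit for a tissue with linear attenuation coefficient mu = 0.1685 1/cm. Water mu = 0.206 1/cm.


HU = ((mu_tissue - mu_water) / mu_water) * 1000
HU = ((0.1685 - 0.206) / 0.206) * 1000
HU = -182


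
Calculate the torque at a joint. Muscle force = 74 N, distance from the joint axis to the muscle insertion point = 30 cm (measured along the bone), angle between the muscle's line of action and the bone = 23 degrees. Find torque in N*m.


Torque = F * d * sin(theta)   (moment arm = d*sin(theta))
d = 30 cm = 0.3 m
Torque = 74 * 0.3 * sin(23)
Torque = 8.674 N*m


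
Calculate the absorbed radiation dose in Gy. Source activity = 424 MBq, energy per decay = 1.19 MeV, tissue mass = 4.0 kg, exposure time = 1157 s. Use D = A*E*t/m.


A = 424 MBq = 4.2400e+08 Bq
E = 1.19 MeV = 1.90638e-13 J
D = A*E*t/m = 4.2400e+08*1.90638e-13*1157/4.0
D = 0.02338 Gy


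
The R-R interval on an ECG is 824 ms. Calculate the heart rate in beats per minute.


HR = 60 / RR_interval(s)
RR = 824 ms = 0.824 s
HR = 60 / 0.824 = 72.82 bpm


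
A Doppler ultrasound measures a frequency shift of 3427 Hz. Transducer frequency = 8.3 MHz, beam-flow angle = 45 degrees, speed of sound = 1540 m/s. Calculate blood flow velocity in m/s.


v = fd * c / (2 * f0 * cos(theta))
v = 3427 * 1540 / (2 * 8.3000e+06 * cos(45))
v = 0.4496 m/s


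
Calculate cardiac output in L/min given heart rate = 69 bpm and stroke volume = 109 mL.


CO = HR * SV
CO = 69 * 109 / 1000
CO = 7.521 L/min


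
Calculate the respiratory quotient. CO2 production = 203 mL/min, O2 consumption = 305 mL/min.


RQ = VCO2 / VO2
RQ = 203 / 305
RQ = 0.6656


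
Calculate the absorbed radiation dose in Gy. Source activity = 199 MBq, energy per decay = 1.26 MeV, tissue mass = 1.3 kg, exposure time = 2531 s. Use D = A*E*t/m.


A = 199 MBq = 1.9900e+08 Bq
E = 1.26 MeV = 2.01852e-13 J
D = A*E*t/m = 1.9900e+08*2.01852e-13*2531/1.3
D = 0.07821 Gy


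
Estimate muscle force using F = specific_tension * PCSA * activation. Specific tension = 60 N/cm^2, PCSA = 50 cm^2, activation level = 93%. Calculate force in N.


F = sigma * PCSA * activation
F = 60 * 50 * 0.93
F = 2790 N


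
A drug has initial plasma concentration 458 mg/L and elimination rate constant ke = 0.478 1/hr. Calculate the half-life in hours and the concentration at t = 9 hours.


t_half = ln(2) / ke = 0.693147 / 0.478 = 1.45 hr
C(t) = C0 * exp(-ke*t) = 458 * exp(-0.478*9)
C(9) = 6.202 mg/L


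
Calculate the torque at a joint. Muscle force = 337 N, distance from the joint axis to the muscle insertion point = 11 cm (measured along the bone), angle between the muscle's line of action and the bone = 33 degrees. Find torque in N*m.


Torque = F * d * sin(theta)   (moment arm = d*sin(theta))
d = 11 cm = 0.11 m
Torque = 337 * 0.11 * sin(33)
Torque = 20.19 N*m


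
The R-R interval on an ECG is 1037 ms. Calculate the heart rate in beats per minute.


HR = 60 / RR_interval(s)
RR = 1037 ms = 1.037 s
HR = 60 / 1.037 = 57.86 bpm


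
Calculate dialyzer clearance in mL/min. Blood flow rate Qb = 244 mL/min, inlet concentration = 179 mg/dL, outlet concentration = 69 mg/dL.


K = Qb * (Cb_in - Cb_out) / Cb_in
K = 244 * (179 - 69) / 179
K = 149.9 mL/min


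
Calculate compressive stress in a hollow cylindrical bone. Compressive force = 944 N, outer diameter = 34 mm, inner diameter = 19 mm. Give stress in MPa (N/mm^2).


A = pi*(r_o^2 - r_i^2)
r_o = 17 mm, r_i = 9.5 mm
A = 624.392 mm^2
sigma = F/A = 944 / 624.392
sigma = 1.512 MPa


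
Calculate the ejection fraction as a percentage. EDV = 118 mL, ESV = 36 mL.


SV = EDV - ESV = 118 - 36 = 82 mL
EF = SV/EDV * 100 = 82/118 * 100
EF = 69.49%


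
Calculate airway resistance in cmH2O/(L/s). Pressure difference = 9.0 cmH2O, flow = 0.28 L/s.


R = dP / flow
R = 9.0 / 0.28
R = 32.14 cmH2O/(L/s)


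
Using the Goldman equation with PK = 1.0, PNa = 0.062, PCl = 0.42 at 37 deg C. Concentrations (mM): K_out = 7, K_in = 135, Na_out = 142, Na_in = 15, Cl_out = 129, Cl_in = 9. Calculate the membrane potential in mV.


Vm = (RT/F)*ln((PK*Ko + PNa*Nao + PCl*Cli)/(PK*Ki + PNa*Nai + PCl*Clo))
Numer = 19.584, Denom = 190.11
Vm = -60.74 mV


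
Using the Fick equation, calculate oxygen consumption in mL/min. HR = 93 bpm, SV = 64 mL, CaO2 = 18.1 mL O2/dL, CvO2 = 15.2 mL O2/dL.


CO = HR*SV = 93*64/1000 = 5.952 L/min
a-v O2 diff = 18.1 - 15.2 = 2.9 mL/dL
VO2 = CO * (CaO2-CvO2) * 10 dL/L
VO2 = 5.952 * 2.9 * 10
VO2 = 172.6 mL/min


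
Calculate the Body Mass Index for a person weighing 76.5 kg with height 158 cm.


BMI = weight / height^2
height = 158 cm = 1.58 m
BMI = 76.5 / 1.58^2
BMI = 30.64 kg/m^2


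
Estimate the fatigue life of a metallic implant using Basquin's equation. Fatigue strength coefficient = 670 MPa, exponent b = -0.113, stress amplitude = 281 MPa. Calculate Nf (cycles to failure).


sigma_a = sigma_f' * (2Nf)^b
2Nf = (sigma_a/sigma_f')^(1/b)
2Nf = (281/670)^(1/-0.113)
2Nf = 2185.4662
Nf = 1093


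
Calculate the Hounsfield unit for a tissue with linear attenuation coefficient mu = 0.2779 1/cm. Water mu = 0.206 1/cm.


HU = ((mu_tissue - mu_water) / mu_water) * 1000
HU = ((0.2779 - 0.206) / 0.206) * 1000
HU = 349


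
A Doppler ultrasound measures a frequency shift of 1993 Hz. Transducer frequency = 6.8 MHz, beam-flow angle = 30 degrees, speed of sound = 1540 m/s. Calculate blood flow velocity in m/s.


v = fd * c / (2 * f0 * cos(theta))
v = 1993 * 1540 / (2 * 6.8000e+06 * cos(30))
v = 0.2606 m/s


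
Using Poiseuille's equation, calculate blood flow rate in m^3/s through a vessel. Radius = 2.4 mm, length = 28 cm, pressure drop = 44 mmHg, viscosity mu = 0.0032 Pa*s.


Q = pi*r^4*dP / (8*mu*L)
r = 0.0024 m, L = 0.28 m
dP = 44 mmHg = 5866.168 Pa
Q = 8.5300e-05 m^3/s


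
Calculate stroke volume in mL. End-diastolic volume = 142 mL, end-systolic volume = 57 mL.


SV = EDV - ESV
SV = 142 - 57
SV = 85 mL


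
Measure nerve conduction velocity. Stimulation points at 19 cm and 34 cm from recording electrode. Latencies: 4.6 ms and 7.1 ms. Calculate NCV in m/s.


Distance = (34 - 19) / 100 = 0.15 m
dt = (7.1 - 4.6) / 1000 = 0.0025 s
NCV = dist / dt = 60 m/s


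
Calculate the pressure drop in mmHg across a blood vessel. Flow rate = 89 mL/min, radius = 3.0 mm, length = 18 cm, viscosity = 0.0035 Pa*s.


dP = 8*mu*L*Q / (pi*r^4)
Q = 89 mL/min = 1.48333e-06 m^3/s
dP = 29.3788 Pa = 29.3788 / 133.322 mmHg = 0.2204 mmHg


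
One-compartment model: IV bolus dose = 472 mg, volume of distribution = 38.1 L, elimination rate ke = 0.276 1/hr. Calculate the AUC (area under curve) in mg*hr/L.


C0 = Dose/Vd = 472/38.1 = 12.3885 mg/L
AUC = C0/ke = 12.3885/0.276
AUC = 44.89 mg*hr/L


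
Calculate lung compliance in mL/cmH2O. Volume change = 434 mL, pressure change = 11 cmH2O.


C = dV / dP
C = 434 / 11
C = 39.45 mL/cmH2O


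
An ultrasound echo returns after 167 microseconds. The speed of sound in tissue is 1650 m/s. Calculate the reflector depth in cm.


depth = c * t / 2
t = 167 us = 1.6700e-04 s
depth = 1650 * 1.6700e-04 / 2
depth = 0.137775 m = 13.7775 cm


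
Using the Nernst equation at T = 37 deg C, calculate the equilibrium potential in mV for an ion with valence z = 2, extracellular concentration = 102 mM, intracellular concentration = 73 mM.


E = (RT/(zF)) * ln(C_out/C_in)
T = 37 + 273.15 = 310.15 K
E = (8.314 * 310.15 / (2 * 96485)) * ln(102/73)
E = 4.47 mV


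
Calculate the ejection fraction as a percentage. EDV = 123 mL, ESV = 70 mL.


SV = EDV - ESV = 123 - 70 = 53 mL
EF = SV/EDV * 100 = 53/123 * 100
EF = 43.09%


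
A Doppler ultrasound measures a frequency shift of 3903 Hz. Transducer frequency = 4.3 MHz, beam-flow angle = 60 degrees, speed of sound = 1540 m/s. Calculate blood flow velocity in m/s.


v = fd * c / (2 * f0 * cos(theta))
v = 3903 * 1540 / (2 * 4.3000e+06 * cos(60))
v = 1.398 m/s


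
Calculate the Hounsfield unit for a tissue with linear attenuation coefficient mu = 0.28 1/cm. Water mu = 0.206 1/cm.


HU = ((mu_tissue - mu_water) / mu_water) * 1000
HU = ((0.28 - 0.206) / 0.206) * 1000
HU = 359.2


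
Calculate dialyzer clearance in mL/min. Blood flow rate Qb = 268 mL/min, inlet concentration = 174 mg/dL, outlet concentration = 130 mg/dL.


K = Qb * (Cb_in - Cb_out) / Cb_in
K = 268 * (174 - 130) / 174
K = 67.77 mL/min


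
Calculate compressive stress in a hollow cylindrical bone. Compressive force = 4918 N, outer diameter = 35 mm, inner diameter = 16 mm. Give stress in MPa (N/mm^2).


A = pi*(r_o^2 - r_i^2)
r_o = 17.5 mm, r_i = 8 mm
A = 761.051 mm^2
sigma = F/A = 4918 / 761.051
sigma = 6.462 MPa


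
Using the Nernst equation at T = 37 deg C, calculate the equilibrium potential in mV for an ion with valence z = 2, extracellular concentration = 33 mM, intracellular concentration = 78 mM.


E = (RT/(zF)) * ln(C_out/C_in)
T = 37 + 273.15 = 310.15 K
E = (8.314 * 310.15 / (2 * 96485)) * ln(33/78)
E = -11.49 mV


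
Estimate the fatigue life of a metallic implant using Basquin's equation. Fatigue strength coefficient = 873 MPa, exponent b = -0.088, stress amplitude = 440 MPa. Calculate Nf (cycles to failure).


sigma_a = sigma_f' * (2Nf)^b
2Nf = (sigma_a/sigma_f')^(1/b)
2Nf = (440/873)^(1/-0.088)
2Nf = 2406.4755
Nf = 1203


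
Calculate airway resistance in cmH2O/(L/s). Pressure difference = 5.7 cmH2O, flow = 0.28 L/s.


R = dP / flow
R = 5.7 / 0.28
R = 20.36 cmH2O/(L/s)


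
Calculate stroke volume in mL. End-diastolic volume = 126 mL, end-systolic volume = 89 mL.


SV = EDV - ESV
SV = 126 - 89
SV = 37 mL


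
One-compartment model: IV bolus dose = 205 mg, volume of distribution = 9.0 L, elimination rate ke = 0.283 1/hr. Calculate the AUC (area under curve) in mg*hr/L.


C0 = Dose/Vd = 205/9.0 = 22.7778 mg/L
AUC = C0/ke = 22.7778/0.283
AUC = 80.49 mg*hr/L


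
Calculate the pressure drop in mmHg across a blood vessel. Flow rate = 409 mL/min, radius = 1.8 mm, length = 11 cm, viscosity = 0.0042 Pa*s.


dP = 8*mu*L*Q / (pi*r^4)
Q = 409 mL/min = 6.81667e-06 m^3/s
dP = 763.949 Pa = 763.949 / 133.322 mmHg = 5.73 mmHg


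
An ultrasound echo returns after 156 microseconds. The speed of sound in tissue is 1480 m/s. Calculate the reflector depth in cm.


depth = c * t / 2
t = 156 us = 1.5600e-04 s
depth = 1480 * 1.5600e-04 / 2
depth = 0.11544 m = 11.544 cm


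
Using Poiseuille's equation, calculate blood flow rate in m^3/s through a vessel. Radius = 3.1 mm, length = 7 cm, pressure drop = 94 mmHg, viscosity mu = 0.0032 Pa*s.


Q = pi*r^4*dP / (8*mu*L)
r = 0.0031 m, L = 0.07 m
dP = 94 mmHg = 12532.268 Pa
Q = 0.002029 m^3/s


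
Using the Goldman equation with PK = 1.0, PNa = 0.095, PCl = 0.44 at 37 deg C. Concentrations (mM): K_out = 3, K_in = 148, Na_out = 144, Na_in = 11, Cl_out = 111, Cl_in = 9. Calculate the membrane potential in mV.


Vm = (RT/F)*ln((PK*Ko + PNa*Nao + PCl*Cli)/(PK*Ki + PNa*Nai + PCl*Clo))
Numer = 20.64, Denom = 197.885
Vm = -60.41 mV


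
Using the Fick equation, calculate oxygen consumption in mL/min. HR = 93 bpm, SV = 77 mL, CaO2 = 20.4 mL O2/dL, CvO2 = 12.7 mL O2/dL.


CO = HR*SV = 93*77/1000 = 7.161 L/min
a-v O2 diff = 20.4 - 12.7 = 7.7 mL/dL
VO2 = CO * (CaO2-CvO2) * 10 dL/L
VO2 = 7.161 * 7.7 * 10
VO2 = 551.4 mL/min


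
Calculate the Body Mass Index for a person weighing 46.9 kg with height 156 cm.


BMI = weight / height^2
height = 156 cm = 1.56 m
BMI = 46.9 / 1.56^2
BMI = 19.27 kg/m^2


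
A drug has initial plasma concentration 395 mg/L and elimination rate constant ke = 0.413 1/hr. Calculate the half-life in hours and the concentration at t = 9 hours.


t_half = ln(2) / ke = 0.693147 / 0.413 = 1.678 hr
C(t) = C0 * exp(-ke*t) = 395 * exp(-0.413*9)
C(9) = 9.601 mg/L


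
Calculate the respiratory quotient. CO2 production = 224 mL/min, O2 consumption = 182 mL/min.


RQ = VCO2 / VO2
RQ = 224 / 182
RQ = 1.231


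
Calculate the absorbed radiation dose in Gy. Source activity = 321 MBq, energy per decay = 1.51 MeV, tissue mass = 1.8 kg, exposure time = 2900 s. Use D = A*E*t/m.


A = 321 MBq = 3.2100e+08 Bq
E = 1.51 MeV = 2.41902e-13 J
D = A*E*t/m = 3.2100e+08*2.41902e-13*2900/1.8
D = 0.1251 Gy


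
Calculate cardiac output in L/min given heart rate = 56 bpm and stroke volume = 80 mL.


CO = HR * SV
CO = 56 * 80 / 1000
CO = 4.48 L/min


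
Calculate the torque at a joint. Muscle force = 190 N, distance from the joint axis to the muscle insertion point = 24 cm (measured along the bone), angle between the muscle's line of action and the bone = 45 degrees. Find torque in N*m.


Torque = F * d * sin(theta)   (moment arm = d*sin(theta))
d = 24 cm = 0.24 m
Torque = 190 * 0.24 * sin(45)
Torque = 32.24 N*m


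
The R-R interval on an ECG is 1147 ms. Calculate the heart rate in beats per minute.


HR = 60 / RR_interval(s)
RR = 1147 ms = 1.147 s
HR = 60 / 1.147 = 52.31 bpm


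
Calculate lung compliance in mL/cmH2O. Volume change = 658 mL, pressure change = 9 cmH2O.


C = dV / dP
C = 658 / 9
C = 73.11 mL/cmH2O


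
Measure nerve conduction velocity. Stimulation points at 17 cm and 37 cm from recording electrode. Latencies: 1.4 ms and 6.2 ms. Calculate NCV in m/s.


Distance = (37 - 17) / 100 = 0.2 m
dt = (6.2 - 1.4) / 1000 = 0.0048 s
NCV = dist / dt = 41.67 m/s


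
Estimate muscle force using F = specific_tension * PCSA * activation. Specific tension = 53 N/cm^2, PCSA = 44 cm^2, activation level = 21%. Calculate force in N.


F = sigma * PCSA * activation
F = 53 * 44 * 0.21
F = 489.7 N


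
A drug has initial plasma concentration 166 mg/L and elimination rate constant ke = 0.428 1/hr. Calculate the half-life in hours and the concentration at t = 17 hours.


t_half = ln(2) / ke = 0.693147 / 0.428 = 1.62 hr
C(t) = C0 * exp(-ke*t) = 166 * exp(-0.428*17)
C(17) = 0.1149 mg/L


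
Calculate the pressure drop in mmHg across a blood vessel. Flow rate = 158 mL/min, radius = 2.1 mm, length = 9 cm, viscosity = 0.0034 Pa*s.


dP = 8*mu*L*Q / (pi*r^4)
Q = 158 mL/min = 2.63333e-06 m^3/s
dP = 105.509 Pa = 105.509 / 133.322 mmHg = 0.7914 mmHg


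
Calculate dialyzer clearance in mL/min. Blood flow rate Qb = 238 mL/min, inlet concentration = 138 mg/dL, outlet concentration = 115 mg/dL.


K = Qb * (Cb_in - Cb_out) / Cb_in
K = 238 * (138 - 115) / 138
K = 39.67 mL/min


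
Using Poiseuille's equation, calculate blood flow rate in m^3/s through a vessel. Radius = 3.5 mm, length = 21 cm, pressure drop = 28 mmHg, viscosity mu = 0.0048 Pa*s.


Q = pi*r^4*dP / (8*mu*L)
r = 0.0035 m, L = 0.21 m
dP = 28 mmHg = 3733.016 Pa
Q = 2.1824e-04 m^3/s


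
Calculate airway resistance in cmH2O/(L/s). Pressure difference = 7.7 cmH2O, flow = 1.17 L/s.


R = dP / flow
R = 7.7 / 1.17
R = 6.581 cmH2O/(L/s)


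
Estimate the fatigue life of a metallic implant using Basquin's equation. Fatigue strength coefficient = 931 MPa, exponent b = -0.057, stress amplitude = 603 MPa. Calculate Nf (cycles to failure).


sigma_a = sigma_f' * (2Nf)^b
2Nf = (sigma_a/sigma_f')^(1/b)
2Nf = (603/931)^(1/-0.057)
2Nf = 2038.6365
Nf = 1019


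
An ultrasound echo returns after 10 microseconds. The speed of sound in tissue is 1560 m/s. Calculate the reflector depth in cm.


depth = c * t / 2
t = 10 us = 1.0000e-05 s
depth = 1560 * 1.0000e-05 / 2
depth = 0.0078 m = 0.78 cm


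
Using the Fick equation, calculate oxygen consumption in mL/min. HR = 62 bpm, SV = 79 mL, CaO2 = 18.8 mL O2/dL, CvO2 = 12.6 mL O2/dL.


CO = HR*SV = 62*79/1000 = 4.898 L/min
a-v O2 diff = 18.8 - 12.6 = 6.2 mL/dL
VO2 = CO * (CaO2-CvO2) * 10 dL/L
VO2 = 4.898 * 6.2 * 10
VO2 = 303.7 mL/min


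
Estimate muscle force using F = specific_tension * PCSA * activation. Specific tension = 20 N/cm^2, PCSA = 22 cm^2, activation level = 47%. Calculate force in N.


F = sigma * PCSA * activation
F = 20 * 22 * 0.47
F = 206.8 N


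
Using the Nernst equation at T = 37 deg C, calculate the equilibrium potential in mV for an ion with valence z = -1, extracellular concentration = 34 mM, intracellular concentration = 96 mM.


E = (RT/(zF)) * ln(C_out/C_in)
T = 37 + 273.15 = 310.15 K
E = (8.314 * 310.15 / (-1 * 96485)) * ln(34/96)
E = 27.74 mV


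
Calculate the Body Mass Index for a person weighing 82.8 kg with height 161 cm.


BMI = weight / height^2
height = 161 cm = 1.61 m
BMI = 82.8 / 1.61^2
BMI = 31.94 kg/m^2


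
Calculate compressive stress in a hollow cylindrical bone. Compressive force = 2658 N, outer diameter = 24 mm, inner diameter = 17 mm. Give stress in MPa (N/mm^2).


A = pi*(r_o^2 - r_i^2)
r_o = 12 mm, r_i = 8.5 mm
A = 225.409 mm^2
sigma = F/A = 2658 / 225.409
sigma = 11.79 MPa


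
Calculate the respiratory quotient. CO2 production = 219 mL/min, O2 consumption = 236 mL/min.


RQ = VCO2 / VO2
RQ = 219 / 236
RQ = 0.928


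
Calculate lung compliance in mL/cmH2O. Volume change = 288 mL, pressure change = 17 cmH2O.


C = dV / dP
C = 288 / 17
C = 16.94 mL/cmH2O


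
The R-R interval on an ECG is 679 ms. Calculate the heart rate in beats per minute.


HR = 60 / RR_interval(s)
RR = 679 ms = 0.679 s
HR = 60 / 0.679 = 88.37 bpm


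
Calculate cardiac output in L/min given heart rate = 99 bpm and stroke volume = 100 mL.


CO = HR * SV
CO = 99 * 100 / 1000
CO = 9.9 L/min


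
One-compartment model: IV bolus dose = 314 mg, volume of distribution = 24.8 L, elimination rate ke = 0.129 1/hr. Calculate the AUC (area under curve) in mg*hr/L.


C0 = Dose/Vd = 314/24.8 = 12.6613 mg/L
AUC = C0/ke = 12.6613/0.129
AUC = 98.15 mg*hr/L


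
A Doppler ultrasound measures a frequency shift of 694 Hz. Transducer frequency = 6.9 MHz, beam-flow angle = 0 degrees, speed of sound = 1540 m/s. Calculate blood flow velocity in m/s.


v = fd * c / (2 * f0 * cos(theta))
v = 694 * 1540 / (2 * 6.9000e+06 * cos(0))
v = 0.07745 m/s


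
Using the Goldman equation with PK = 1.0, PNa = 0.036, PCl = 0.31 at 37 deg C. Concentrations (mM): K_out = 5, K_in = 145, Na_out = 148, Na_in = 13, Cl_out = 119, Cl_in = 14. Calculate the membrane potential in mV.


Vm = (RT/F)*ln((PK*Ko + PNa*Nao + PCl*Cli)/(PK*Ki + PNa*Nai + PCl*Clo))
Numer = 14.668, Denom = 182.358
Vm = -67.36 mV


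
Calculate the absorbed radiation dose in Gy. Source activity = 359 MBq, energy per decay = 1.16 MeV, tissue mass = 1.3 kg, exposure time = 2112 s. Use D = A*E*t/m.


A = 359 MBq = 3.5900e+08 Bq
E = 1.16 MeV = 1.85832e-13 J
D = A*E*t/m = 3.5900e+08*1.85832e-13*2112/1.3
D = 0.1084 Gy


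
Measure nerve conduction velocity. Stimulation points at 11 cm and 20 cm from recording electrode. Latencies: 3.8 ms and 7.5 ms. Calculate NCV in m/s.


Distance = (20 - 11) / 100 = 0.09 m
dt = (7.5 - 3.8) / 1000 = 0.0037 s
NCV = dist / dt = 24.32 m/s


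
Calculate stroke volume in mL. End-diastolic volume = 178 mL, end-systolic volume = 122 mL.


SV = EDV - ESV
SV = 178 - 122
SV = 56 mL


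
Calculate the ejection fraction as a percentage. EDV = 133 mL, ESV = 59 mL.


SV = EDV - ESV = 133 - 59 = 74 mL
EF = SV/EDV * 100 = 74/133 * 100
EF = 55.64%


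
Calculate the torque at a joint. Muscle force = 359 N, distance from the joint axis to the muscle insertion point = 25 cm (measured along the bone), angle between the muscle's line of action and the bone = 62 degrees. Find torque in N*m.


Torque = F * d * sin(theta)   (moment arm = d*sin(theta))
d = 25 cm = 0.25 m
Torque = 359 * 0.25 * sin(62)
Torque = 79.24 N*m


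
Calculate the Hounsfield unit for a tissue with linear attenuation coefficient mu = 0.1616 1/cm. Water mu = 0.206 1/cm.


HU = ((mu_tissue - mu_water) / mu_water) * 1000
HU = ((0.1616 - 0.206) / 0.206) * 1000
HU = -215.5


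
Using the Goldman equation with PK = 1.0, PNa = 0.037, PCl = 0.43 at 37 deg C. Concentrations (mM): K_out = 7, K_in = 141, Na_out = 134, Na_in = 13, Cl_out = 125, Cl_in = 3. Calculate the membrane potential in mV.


Vm = (RT/F)*ln((PK*Ko + PNa*Nao + PCl*Cli)/(PK*Ki + PNa*Nai + PCl*Clo))
Numer = 13.248, Denom = 195.231
Vm = -71.9 mV


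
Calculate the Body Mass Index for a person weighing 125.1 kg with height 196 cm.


BMI = weight / height^2
height = 196 cm = 1.96 m
BMI = 125.1 / 1.96^2
BMI = 32.56 kg/m^2


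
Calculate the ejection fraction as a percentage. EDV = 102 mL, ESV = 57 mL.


SV = EDV - ESV = 102 - 57 = 45 mL
EF = SV/EDV * 100 = 45/102 * 100
EF = 44.12%


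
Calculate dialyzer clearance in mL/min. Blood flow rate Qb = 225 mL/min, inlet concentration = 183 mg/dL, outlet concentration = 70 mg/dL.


K = Qb * (Cb_in - Cb_out) / Cb_in
K = 225 * (183 - 70) / 183
K = 138.9 mL/min


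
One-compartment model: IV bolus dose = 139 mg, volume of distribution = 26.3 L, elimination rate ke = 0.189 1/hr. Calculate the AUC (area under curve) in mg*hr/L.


C0 = Dose/Vd = 139/26.3 = 5.28517 mg/L
AUC = C0/ke = 5.28517/0.189
AUC = 27.96 mg*hr/L


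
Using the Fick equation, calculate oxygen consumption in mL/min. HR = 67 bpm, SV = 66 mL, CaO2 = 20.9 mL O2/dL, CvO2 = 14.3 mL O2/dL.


CO = HR*SV = 67*66/1000 = 4.422 L/min
a-v O2 diff = 20.9 - 14.3 = 6.6 mL/dL
VO2 = CO * (CaO2-CvO2) * 10 dL/L
VO2 = 4.422 * 6.6 * 10
VO2 = 291.9 mL/min


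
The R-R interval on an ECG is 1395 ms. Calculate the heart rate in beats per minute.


HR = 60 / RR_interval(s)
RR = 1395 ms = 1.395 s
HR = 60 / 1.395 = 43.01 bpm


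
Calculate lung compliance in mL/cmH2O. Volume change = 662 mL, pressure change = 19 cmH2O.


C = dV / dP
C = 662 / 19
C = 34.84 mL/cmH2O


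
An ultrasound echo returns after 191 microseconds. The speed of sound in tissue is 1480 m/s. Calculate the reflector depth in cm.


depth = c * t / 2
t = 191 us = 1.9100e-04 s
depth = 1480 * 1.9100e-04 / 2
depth = 0.14134 m = 14.134 cm


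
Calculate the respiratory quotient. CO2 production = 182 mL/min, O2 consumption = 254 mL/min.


RQ = VCO2 / VO2
RQ = 182 / 254
RQ = 0.7165


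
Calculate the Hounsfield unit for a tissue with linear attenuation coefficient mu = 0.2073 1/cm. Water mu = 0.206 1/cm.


HU = ((mu_tissue - mu_water) / mu_water) * 1000
HU = ((0.2073 - 0.206) / 0.206) * 1000
HU = 6.311


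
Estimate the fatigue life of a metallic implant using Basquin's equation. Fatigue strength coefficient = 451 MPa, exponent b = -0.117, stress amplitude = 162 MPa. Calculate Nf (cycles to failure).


sigma_a = sigma_f' * (2Nf)^b
2Nf = (sigma_a/sigma_f')^(1/b)
2Nf = (162/451)^(1/-0.117)
2Nf = 6317.2182
Nf = 3159


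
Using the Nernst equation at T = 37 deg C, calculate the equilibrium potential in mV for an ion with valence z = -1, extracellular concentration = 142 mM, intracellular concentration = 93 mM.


E = (RT/(zF)) * ln(C_out/C_in)
T = 37 + 273.15 = 310.15 K
E = (8.314 * 310.15 / (-1 * 96485)) * ln(142/93)
E = -11.31 mV


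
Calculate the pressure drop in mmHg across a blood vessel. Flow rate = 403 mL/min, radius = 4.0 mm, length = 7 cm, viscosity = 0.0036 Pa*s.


dP = 8*mu*L*Q / (pi*r^4)
Q = 403 mL/min = 6.71667e-06 m^3/s
dP = 16.8366 Pa = 16.8366 / 133.322 mmHg = 0.1263 mmHg


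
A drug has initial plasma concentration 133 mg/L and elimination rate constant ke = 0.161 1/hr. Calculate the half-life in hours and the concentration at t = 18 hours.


t_half = ln(2) / ke = 0.693147 / 0.161 = 4.305 hr
C(t) = C0 * exp(-ke*t) = 133 * exp(-0.161*18)
C(18) = 7.333 mg/L


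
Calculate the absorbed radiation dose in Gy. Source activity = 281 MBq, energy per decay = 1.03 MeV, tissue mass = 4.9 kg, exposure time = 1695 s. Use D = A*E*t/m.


A = 281 MBq = 2.8100e+08 Bq
E = 1.03 MeV = 1.65006e-13 J
D = A*E*t/m = 2.8100e+08*1.65006e-13*1695/4.9
D = 0.01604 Gy


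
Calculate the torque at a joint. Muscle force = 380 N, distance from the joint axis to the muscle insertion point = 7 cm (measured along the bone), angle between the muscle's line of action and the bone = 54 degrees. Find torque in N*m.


Torque = F * d * sin(theta)   (moment arm = d*sin(theta))
d = 7 cm = 0.07 m
Torque = 380 * 0.07 * sin(54)
Torque = 21.52 N*m


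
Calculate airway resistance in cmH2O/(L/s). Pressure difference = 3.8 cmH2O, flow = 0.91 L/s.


R = dP / flow
R = 3.8 / 0.91
R = 4.176 cmH2O/(L/s)


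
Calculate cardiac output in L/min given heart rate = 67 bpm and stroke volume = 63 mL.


CO = HR * SV
CO = 67 * 63 / 1000
CO = 4.221 L/min


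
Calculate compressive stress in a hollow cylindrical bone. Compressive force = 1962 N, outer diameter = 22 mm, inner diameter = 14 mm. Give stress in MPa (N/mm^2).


A = pi*(r_o^2 - r_i^2)
r_o = 11 mm, r_i = 7 mm
A = 226.195 mm^2
sigma = F/A = 1962 / 226.195
sigma = 8.674 MPa


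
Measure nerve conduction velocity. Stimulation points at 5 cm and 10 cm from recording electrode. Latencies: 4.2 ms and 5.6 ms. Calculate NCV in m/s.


Distance = (10 - 5) / 100 = 0.05 m
dt = (5.6 - 4.2) / 1000 = 0.0014 s
NCV = dist / dt = 35.71 m/s


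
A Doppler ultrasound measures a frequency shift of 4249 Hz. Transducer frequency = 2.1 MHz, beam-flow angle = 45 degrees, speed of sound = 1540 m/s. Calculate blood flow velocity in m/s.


v = fd * c / (2 * f0 * cos(theta))
v = 4249 * 1540 / (2 * 2.1000e+06 * cos(45))
v = 2.203 m/s


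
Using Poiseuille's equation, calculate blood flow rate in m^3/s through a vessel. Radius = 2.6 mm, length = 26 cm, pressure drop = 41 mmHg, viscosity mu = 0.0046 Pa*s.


Q = pi*r^4*dP / (8*mu*L)
r = 0.0026 m, L = 0.26 m
dP = 41 mmHg = 5466.202 Pa
Q = 8.2018e-05 m^3/s


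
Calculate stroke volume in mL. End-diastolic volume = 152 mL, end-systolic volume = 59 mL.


SV = EDV - ESV
SV = 152 - 59
SV = 93 mL


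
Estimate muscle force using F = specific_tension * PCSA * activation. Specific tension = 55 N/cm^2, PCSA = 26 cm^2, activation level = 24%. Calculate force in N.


F = sigma * PCSA * activation
F = 55 * 26 * 0.24
F = 343.2 N


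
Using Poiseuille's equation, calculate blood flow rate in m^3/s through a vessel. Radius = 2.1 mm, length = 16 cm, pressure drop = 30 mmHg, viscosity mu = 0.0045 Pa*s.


Q = pi*r^4*dP / (8*mu*L)
r = 0.0021 m, L = 0.16 m
dP = 30 mmHg = 3999.66 Pa
Q = 4.2426e-05 m^3/s


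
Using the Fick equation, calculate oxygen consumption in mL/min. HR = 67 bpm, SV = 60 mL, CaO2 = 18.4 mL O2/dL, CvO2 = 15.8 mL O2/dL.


CO = HR*SV = 67*60/1000 = 4.02 L/min
a-v O2 diff = 18.4 - 15.8 = 2.6 mL/dL
VO2 = CO * (CaO2-CvO2) * 10 dL/L
VO2 = 4.02 * 2.6 * 10
VO2 = 104.5 mL/min


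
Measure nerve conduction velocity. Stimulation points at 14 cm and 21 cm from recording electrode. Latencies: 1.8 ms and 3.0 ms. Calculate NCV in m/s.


Distance = (21 - 14) / 100 = 0.07 m
dt = (3.0 - 1.8) / 1000 = 0.0012 s
NCV = dist / dt = 58.33 m/s


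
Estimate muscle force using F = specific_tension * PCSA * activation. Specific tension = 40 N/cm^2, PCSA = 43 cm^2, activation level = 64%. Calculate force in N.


F = sigma * PCSA * activation
F = 40 * 43 * 0.64
F = 1101 N


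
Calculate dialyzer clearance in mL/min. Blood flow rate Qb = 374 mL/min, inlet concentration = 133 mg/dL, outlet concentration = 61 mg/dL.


K = Qb * (Cb_in - Cb_out) / Cb_in
K = 374 * (133 - 61) / 133
K = 202.5 mL/min


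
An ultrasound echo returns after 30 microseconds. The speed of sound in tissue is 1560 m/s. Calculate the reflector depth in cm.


depth = c * t / 2
t = 30 us = 3.0000e-05 s
depth = 1560 * 3.0000e-05 / 2
depth = 0.0234 m = 2.34 cm


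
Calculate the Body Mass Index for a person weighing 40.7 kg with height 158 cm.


BMI = weight / height^2
height = 158 cm = 1.58 m
BMI = 40.7 / 1.58^2
BMI = 16.3 kg/m^2


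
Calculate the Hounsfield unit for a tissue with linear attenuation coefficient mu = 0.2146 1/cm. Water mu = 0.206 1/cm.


HU = ((mu_tissue - mu_water) / mu_water) * 1000
HU = ((0.2146 - 0.206) / 0.206) * 1000
HU = 41.75


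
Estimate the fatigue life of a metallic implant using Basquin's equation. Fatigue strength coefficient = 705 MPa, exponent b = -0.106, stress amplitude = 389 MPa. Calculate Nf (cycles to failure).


sigma_a = sigma_f' * (2Nf)^b
2Nf = (sigma_a/sigma_f')^(1/b)
2Nf = (389/705)^(1/-0.106)
2Nf = 273.03722
Nf = 136.5


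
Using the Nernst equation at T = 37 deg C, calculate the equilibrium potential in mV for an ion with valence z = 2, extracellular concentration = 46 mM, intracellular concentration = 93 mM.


E = (RT/(zF)) * ln(C_out/C_in)
T = 37 + 273.15 = 310.15 K
E = (8.314 * 310.15 / (2 * 96485)) * ln(46/93)
E = -9.407 mV


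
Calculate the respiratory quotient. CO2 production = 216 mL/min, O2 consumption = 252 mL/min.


RQ = VCO2 / VO2
RQ = 216 / 252
RQ = 0.8571


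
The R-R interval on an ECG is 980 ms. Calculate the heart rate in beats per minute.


HR = 60 / RR_interval(s)
RR = 980 ms = 0.98 s
HR = 60 / 0.98 = 61.22 bpm


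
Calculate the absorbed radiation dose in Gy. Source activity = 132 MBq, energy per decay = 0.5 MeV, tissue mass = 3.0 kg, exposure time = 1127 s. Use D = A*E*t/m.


A = 132 MBq = 1.3200e+08 Bq
E = 0.5 MeV = 8.01e-14 J
D = A*E*t/m = 1.3200e+08*8.01e-14*1127/3.0
D = 0.003972 Gy


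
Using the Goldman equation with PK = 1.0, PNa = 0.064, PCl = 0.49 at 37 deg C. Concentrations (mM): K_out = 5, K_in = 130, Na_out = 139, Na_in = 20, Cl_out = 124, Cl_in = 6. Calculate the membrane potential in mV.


Vm = (RT/F)*ln((PK*Ko + PNa*Nao + PCl*Cli)/(PK*Ki + PNa*Nai + PCl*Clo))
Numer = 16.836, Denom = 192.04
Vm = -65.05 mV


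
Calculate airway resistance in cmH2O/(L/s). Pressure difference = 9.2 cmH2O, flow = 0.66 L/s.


R = dP / flow
R = 9.2 / 0.66
R = 13.94 cmH2O/(L/s)


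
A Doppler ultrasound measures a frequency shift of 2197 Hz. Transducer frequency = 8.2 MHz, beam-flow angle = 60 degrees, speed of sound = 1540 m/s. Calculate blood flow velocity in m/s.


v = fd * c / (2 * f0 * cos(theta))
v = 2197 * 1540 / (2 * 8.2000e+06 * cos(60))
v = 0.4126 m/s


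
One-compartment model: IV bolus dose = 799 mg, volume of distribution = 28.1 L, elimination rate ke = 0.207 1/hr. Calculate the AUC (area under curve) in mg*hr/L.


C0 = Dose/Vd = 799/28.1 = 28.4342 mg/L
AUC = C0/ke = 28.4342/0.207
AUC = 137.4 mg*hr/L


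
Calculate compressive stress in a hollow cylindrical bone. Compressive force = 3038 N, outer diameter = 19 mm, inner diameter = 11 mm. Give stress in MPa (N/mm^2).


A = pi*(r_o^2 - r_i^2)
r_o = 9.5 mm, r_i = 5.5 mm
A = 188.496 mm^2
sigma = F/A = 3038 / 188.496
sigma = 16.12 MPa
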